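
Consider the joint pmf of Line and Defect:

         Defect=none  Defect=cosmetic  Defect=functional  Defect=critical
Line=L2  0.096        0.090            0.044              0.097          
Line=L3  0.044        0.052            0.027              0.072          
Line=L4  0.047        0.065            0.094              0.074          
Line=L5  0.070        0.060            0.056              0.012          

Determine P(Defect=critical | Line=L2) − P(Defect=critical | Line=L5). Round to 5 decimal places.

P(Line=L2) = 0.096 + 0.090 + 0.044 + 0.097 = 0.327; P(Defect=critical | Line=L2) = 0.097/0.327 = 0.296636.
P(Line=L5) = 0.070 + 0.060 + 0.056 + 0.012 = 0.198; P(Defect=critical | Line=L5) = 0.012/0.198 = 0.060606.
Difference = 0.23603.

0.23603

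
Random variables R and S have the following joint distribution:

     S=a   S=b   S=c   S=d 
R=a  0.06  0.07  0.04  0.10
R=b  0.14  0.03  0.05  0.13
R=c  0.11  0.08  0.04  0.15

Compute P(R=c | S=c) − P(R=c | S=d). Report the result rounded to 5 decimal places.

-0.08704

P(S=c) = 0.04 + 0.05 + 0.04 = 0.13; P(R=c | S=c) = 0.04/0.13 = 0.307692.
P(S=d) = 0.10 + 0.13 + 0.15 = 0.38; P(R=c | S=d) = 0.15/0.38 = 0.394737.
Difference = -0.08704.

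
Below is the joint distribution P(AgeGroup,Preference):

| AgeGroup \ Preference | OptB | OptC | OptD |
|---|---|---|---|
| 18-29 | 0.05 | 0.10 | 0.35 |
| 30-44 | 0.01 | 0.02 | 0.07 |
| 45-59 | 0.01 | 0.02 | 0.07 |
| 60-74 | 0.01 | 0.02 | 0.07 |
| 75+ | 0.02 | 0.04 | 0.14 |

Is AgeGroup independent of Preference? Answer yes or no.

yes

Every cell satisfies P(AgeGroup,Preference) = P(AgeGroup)·P(Preference). For instance P(AgeGroup=18-29) = 0.50, P(Preference=OptC) = 0.20, and 0.50×0.20 = 0.10 matches the joint entry. So AgeGroup and Preference are independent.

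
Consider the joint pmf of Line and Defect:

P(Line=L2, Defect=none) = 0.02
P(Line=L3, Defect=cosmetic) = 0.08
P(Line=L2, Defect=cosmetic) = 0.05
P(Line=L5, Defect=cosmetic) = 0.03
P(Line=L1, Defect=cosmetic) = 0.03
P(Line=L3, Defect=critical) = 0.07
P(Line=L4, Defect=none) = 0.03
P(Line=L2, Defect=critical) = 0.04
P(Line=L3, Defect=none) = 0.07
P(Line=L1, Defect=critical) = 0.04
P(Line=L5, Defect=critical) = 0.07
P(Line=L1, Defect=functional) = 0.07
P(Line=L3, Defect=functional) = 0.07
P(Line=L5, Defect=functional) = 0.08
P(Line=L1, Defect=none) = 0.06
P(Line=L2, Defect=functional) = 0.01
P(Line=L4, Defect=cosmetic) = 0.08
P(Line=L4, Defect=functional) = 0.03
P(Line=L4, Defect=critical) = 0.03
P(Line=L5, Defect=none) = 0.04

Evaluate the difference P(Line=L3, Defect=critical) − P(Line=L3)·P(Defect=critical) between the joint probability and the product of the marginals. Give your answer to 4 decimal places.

P(Line=L3) = 0.07 + 0.08 + 0.07 + 0.07 = 0.29.
P(Defect=critical) = 0.04 + 0.04 + 0.07 + 0.03 + 0.07 = 0.25.
P(Line=L3, Defect=critical) − P(Line=L3)P(Defect=critical) = 0.07 − 0.29×0.25 = -0.0025.

-0.0025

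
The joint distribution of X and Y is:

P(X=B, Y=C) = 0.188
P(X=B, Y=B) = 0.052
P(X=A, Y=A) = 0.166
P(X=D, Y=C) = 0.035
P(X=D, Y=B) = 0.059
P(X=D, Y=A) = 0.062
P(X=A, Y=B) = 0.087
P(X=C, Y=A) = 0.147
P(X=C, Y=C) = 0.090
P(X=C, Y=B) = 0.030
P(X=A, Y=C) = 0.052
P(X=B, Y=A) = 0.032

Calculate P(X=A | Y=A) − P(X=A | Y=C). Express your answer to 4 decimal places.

0.2654

P(Y=A) = 0.166 + 0.032 + 0.147 + 0.062 = 0.407; P(X=A | Y=A) = 0.166/0.407 = 0.40786.
P(Y=C) = 0.052 + 0.188 + 0.090 + 0.035 = 0.365; P(X=A | Y=C) = 0.052/0.365 = 0.14247.
Difference = 0.2654.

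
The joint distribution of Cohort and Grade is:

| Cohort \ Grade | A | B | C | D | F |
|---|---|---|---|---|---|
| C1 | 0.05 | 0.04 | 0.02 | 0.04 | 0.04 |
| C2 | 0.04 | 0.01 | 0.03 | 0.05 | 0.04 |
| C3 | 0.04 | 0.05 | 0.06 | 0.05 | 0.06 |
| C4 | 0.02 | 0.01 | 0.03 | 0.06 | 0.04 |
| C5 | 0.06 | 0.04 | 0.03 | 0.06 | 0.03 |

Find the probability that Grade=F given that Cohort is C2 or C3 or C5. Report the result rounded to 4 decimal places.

0.2000

P(Cohort=C2) = 0.04 + 0.01 + 0.03 + 0.05 + 0.04 = 0.17.
P(Cohort=C3) = 0.04 + 0.05 + 0.06 + 0.05 + 0.06 = 0.26.
P(Cohort=C5) = 0.06 + 0.04 + 0.03 + 0.06 + 0.03 = 0.22.
P(Cohort ∈ {C2, C3, C5}) = 0.17 + 0.26 + 0.22 = 0.65; P(Grade=F, Cohort ∈ {C2, C3, C5}) = 0.04 + 0.06 + 0.03 = 0.13.
P(Grade=F | Cohort ∈ {C2, C3, C5}) = 0.13/0.65 = 0.2000.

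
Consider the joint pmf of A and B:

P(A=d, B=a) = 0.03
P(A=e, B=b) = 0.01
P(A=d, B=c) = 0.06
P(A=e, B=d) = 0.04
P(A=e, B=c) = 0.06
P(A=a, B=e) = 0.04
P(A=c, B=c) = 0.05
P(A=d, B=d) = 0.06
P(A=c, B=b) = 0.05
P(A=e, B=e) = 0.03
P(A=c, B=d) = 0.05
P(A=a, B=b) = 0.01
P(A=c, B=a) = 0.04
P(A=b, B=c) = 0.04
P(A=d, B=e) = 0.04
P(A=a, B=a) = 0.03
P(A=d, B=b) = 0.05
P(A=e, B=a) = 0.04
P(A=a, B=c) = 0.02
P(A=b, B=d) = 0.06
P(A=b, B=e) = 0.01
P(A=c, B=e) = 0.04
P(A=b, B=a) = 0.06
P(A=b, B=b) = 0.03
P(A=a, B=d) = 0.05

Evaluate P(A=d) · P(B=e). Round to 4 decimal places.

0.0384

P(A=d) = 0.03 + 0.05 + 0.06 + 0.06 + 0.04 = 0.24.
P(B=e) = 0.04 + 0.01 + 0.04 + 0.04 + 0.03 = 0.16.
Product: 0.24 × 0.16 = 0.0384.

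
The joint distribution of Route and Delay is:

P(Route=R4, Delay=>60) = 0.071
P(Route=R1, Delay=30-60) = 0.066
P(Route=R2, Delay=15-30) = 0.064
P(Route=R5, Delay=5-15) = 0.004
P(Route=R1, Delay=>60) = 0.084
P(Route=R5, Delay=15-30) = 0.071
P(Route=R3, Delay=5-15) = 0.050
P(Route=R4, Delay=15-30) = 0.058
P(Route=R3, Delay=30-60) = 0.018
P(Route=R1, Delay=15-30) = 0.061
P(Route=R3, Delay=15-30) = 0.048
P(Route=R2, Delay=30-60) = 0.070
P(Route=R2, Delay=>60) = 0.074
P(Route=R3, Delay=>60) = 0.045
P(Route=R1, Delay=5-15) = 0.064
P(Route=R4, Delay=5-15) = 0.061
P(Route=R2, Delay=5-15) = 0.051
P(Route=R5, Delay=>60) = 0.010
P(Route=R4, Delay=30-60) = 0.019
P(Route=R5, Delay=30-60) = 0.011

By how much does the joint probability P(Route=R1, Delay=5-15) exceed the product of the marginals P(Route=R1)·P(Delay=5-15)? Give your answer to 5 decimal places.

0.00075

P(Route=R1) = 0.064 + 0.061 + 0.066 + 0.084 = 0.275.
P(Delay=5-15) = 0.064 + 0.051 + 0.050 + 0.061 + 0.004 = 0.230.
P(Route=R1, Delay=5-15) − P(Route=R1)P(Delay=5-15) = 0.064 − 0.275×0.230 = 0.00075.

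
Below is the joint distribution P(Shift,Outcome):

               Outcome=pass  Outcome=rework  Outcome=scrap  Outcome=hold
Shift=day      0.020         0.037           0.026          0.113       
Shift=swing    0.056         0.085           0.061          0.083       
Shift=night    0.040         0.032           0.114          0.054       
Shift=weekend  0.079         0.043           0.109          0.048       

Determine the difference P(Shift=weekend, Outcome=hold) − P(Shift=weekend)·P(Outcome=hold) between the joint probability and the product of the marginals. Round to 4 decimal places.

P(Shift=weekend) = 0.079 + 0.043 + 0.109 + 0.048 = 0.279.
P(Outcome=hold) = 0.113 + 0.083 + 0.054 + 0.048 = 0.298.
P(Shift=weekend, Outcome=hold) − P(Shift=weekend)P(Outcome=hold) = 0.048 − 0.279×0.298 = -0.0351.

-0.0351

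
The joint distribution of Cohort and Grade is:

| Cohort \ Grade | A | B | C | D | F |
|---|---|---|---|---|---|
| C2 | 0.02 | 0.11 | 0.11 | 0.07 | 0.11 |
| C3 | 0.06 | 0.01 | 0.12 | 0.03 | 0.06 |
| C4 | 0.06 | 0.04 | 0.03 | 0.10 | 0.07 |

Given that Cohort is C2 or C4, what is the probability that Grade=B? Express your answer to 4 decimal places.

0.2083

P(Cohort=C2) = 0.02 + 0.11 + 0.11 + 0.07 + 0.11 = 0.42.
P(Cohort=C4) = 0.06 + 0.04 + 0.03 + 0.10 + 0.07 = 0.30.
P(Cohort ∈ {C2, C4}) = 0.42 + 0.30 = 0.72; P(Grade=B, Cohort ∈ {C2, C4}) = 0.11 + 0.04 = 0.15.
P(Grade=B | Cohort ∈ {C2, C4}) = 0.15/0.72 = 0.2083.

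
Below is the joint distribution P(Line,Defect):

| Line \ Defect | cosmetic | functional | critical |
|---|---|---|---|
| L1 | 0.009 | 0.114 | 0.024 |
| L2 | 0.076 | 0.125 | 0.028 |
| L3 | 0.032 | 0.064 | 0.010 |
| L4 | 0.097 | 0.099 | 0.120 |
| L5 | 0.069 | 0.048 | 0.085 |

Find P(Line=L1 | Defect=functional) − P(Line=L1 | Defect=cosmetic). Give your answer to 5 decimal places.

0.22153

P(Defect=functional) = 0.114 + 0.125 + 0.064 + 0.099 + 0.048 = 0.450; P(Line=L1 | Defect=functional) = 0.114/0.450 = 0.253333.
P(Defect=cosmetic) = 0.009 + 0.076 + 0.032 + 0.097 + 0.069 = 0.283; P(Line=L1 | Defect=cosmetic) = 0.009/0.283 = 0.031802.
Difference = 0.22153.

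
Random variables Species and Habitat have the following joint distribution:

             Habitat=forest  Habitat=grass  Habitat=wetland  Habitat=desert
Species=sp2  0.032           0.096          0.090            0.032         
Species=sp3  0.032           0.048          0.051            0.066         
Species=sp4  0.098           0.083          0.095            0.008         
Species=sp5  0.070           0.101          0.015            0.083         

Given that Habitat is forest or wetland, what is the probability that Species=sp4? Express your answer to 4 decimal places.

0.3996

P(Habitat=forest) = 0.032 + 0.032 + 0.098 + 0.070 = 0.232.
P(Habitat=wetland) = 0.090 + 0.051 + 0.095 + 0.015 = 0.251.
P(Habitat ∈ {forest, wetland}) = 0.232 + 0.251 = 0.483; P(Species=sp4, Habitat ∈ {forest, wetland}) = 0.098 + 0.095 = 0.193.
P(Species=sp4 | Habitat ∈ {forest, wetland}) = 0.193/0.483 = 0.3996.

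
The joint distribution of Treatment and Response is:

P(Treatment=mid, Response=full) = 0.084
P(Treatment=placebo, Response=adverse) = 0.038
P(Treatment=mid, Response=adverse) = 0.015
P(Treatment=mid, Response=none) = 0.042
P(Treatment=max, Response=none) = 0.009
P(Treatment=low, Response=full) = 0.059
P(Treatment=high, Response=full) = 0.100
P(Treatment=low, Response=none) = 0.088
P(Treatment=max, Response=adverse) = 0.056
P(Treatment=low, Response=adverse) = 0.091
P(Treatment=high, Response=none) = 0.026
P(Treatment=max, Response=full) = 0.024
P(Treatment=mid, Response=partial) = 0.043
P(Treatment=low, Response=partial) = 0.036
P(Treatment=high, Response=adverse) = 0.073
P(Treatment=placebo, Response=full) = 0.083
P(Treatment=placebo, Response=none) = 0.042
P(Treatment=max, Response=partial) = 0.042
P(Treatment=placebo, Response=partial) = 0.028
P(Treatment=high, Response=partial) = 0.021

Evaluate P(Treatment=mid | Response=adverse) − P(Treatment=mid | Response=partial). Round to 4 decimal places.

-0.1980

P(Response=adverse) = 0.038 + 0.091 + 0.015 + 0.073 + 0.056 = 0.273; P(Treatment=mid | Response=adverse) = 0.015/0.273 = 0.05495.
P(Response=partial) = 0.028 + 0.036 + 0.043 + 0.021 + 0.042 = 0.170; P(Treatment=mid | Response=partial) = 0.043/0.170 = 0.25294.
Difference = -0.1980.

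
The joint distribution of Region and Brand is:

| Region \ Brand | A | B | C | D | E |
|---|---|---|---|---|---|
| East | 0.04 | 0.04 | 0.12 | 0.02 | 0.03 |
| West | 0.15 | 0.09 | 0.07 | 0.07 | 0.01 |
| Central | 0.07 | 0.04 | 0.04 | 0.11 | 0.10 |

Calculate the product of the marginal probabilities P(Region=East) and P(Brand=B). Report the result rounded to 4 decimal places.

0.0425

P(Region=East) = 0.04 + 0.04 + 0.12 + 0.02 + 0.03 = 0.25.
P(Brand=B) = 0.04 + 0.09 + 0.04 = 0.17.
Product: 0.25 × 0.17 = 0.0425.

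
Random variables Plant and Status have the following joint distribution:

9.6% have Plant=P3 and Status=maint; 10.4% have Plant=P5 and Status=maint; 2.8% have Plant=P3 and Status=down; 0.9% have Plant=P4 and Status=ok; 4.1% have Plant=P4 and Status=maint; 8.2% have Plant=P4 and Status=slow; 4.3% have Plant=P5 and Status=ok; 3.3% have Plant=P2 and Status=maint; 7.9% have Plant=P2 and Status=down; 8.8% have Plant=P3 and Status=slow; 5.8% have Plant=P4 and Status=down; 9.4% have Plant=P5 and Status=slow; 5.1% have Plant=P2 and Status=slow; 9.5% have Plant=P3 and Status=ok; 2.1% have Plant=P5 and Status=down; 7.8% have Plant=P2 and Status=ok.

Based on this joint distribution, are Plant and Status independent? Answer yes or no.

no

P(Plant=P2) = 0.241 and P(Status=down) = 0.186, so their product is 0.04483, but P(Plant=P2, Status=down) = 0.079. Since these differ, Plant and Status are not independent.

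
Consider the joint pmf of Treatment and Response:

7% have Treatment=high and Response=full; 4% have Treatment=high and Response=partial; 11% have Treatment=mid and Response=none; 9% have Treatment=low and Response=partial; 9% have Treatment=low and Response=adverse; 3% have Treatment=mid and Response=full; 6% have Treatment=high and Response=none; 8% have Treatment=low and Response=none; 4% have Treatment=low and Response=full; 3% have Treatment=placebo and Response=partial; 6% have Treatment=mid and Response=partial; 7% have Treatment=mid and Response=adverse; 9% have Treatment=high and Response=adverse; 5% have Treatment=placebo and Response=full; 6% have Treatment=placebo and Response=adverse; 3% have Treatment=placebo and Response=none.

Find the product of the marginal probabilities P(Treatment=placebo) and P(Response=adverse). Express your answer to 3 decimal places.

0.053

P(Treatment=placebo) = 0.03 + 0.03 + 0.05 + 0.06 = 0.17.
P(Response=adverse) = 0.06 + 0.09 + 0.07 + 0.09 = 0.31.
Product: 0.17 × 0.31 = 0.053.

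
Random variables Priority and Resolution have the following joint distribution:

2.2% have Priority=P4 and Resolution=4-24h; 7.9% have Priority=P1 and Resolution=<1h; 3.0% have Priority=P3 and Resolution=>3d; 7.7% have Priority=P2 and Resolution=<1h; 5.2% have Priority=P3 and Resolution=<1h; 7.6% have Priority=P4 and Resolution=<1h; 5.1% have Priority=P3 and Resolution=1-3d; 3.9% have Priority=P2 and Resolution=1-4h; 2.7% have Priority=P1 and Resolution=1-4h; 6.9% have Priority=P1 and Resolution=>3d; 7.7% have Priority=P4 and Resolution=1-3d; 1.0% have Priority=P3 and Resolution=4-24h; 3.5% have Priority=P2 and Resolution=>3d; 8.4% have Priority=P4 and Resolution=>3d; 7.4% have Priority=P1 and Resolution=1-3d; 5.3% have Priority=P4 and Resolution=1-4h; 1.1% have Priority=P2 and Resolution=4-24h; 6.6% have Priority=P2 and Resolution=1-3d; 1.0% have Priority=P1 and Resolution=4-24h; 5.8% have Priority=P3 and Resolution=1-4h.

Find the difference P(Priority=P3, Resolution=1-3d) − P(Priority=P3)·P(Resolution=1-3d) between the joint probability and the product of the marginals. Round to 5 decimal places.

-0.00287

P(Priority=P3) = 0.052 + 0.058 + 0.010 + 0.051 + 0.030 = 0.201.
P(Resolution=1-3d) = 0.074 + 0.066 + 0.051 + 0.077 = 0.268.
P(Priority=P3, Resolution=1-3d) − P(Priority=P3)P(Resolution=1-3d) = 0.051 − 0.201×0.268 = -0.00287.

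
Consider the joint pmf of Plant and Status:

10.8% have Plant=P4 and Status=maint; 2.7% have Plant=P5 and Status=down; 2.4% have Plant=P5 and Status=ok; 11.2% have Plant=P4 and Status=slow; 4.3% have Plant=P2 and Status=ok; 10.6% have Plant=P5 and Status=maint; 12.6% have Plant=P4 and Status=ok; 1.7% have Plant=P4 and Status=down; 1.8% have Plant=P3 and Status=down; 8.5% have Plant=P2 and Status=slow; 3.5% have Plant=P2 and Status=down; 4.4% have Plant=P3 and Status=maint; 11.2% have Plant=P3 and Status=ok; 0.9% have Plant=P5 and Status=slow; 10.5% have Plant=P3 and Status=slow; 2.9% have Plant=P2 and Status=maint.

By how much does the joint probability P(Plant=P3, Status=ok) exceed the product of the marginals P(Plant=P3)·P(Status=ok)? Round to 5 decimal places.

0.02691

P(Plant=P3) = 0.112 + 0.105 + 0.018 + 0.044 = 0.279.
P(Status=ok) = 0.043 + 0.112 + 0.126 + 0.024 = 0.305.
P(Plant=P3, Status=ok) − P(Plant=P3)P(Status=ok) = 0.112 − 0.279×0.305 = 0.02691.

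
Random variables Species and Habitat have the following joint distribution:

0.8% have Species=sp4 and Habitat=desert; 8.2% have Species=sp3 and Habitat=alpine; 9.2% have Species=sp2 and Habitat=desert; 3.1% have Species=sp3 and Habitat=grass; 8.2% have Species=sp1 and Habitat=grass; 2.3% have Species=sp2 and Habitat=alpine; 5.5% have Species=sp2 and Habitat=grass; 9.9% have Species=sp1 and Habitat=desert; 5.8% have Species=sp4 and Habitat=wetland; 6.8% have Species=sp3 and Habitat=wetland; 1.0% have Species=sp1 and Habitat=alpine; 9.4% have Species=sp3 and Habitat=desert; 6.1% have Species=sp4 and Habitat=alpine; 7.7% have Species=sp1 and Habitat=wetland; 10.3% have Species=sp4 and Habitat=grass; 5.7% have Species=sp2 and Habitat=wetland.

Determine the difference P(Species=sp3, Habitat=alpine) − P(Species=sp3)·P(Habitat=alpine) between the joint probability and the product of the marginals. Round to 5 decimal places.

P(Species=sp3) = 0.031 + 0.068 + 0.094 + 0.082 = 0.275.
P(Habitat=alpine) = 0.010 + 0.023 + 0.082 + 0.061 = 0.176.
P(Species=sp3, Habitat=alpine) − P(Species=sp3)P(Habitat=alpine) = 0.082 − 0.275×0.176 = 0.03360.

0.03360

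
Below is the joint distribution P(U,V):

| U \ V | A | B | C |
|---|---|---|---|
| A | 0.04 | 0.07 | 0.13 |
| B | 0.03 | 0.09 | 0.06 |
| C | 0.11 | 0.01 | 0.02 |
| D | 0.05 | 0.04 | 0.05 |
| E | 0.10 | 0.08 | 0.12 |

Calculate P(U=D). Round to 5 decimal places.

0.14000

P(U=D) = 0.05 + 0.04 + 0.05 = 0.14.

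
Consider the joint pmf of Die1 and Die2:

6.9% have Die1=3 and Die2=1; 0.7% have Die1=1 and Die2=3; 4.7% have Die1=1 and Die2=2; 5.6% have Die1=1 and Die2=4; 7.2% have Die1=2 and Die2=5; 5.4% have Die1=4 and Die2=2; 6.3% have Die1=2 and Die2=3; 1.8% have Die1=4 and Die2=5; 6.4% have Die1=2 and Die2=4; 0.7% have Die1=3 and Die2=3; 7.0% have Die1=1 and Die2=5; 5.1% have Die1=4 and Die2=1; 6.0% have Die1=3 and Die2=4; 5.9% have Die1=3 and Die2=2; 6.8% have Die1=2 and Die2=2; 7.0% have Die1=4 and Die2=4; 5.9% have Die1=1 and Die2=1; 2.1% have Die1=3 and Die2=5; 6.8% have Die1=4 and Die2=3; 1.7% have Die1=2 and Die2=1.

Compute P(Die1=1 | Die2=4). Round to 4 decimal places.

P(Die2=4) = 0.056 + 0.064 + 0.060 + 0.070 = 0.250.
P(Die1=1 | Die2=4) = 0.056/0.250 = 0.2240.

0.2240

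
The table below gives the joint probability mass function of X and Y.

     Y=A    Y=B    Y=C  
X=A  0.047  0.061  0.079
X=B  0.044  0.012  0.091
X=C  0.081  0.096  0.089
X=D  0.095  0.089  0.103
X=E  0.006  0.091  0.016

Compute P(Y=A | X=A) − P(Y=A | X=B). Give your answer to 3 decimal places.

P(X=A) = 0.047 + 0.061 + 0.079 = 0.187; P(Y=A | X=A) = 0.047/0.187 = 0.2513.
P(X=B) = 0.044 + 0.012 + 0.091 = 0.147; P(Y=A | X=B) = 0.044/0.147 = 0.2993.
Difference = -0.048.

-0.048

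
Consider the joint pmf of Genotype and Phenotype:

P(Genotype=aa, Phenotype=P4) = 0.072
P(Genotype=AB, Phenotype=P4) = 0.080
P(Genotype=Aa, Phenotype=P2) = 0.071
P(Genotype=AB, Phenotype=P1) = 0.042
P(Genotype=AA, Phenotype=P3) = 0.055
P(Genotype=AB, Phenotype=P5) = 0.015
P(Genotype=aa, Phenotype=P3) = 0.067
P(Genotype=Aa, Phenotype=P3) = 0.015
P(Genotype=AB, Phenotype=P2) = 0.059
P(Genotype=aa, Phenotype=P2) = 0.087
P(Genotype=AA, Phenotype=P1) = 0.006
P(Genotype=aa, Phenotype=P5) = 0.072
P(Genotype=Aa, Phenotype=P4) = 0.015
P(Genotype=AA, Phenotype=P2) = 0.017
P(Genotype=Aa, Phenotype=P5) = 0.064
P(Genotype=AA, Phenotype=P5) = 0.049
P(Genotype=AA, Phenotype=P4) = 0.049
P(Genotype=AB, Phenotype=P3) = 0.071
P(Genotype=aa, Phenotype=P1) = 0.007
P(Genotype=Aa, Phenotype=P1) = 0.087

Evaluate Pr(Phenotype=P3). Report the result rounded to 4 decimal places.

0.2080

P(Phenotype=P3) = 0.055 + 0.015 + 0.067 + 0.071 = 0.208.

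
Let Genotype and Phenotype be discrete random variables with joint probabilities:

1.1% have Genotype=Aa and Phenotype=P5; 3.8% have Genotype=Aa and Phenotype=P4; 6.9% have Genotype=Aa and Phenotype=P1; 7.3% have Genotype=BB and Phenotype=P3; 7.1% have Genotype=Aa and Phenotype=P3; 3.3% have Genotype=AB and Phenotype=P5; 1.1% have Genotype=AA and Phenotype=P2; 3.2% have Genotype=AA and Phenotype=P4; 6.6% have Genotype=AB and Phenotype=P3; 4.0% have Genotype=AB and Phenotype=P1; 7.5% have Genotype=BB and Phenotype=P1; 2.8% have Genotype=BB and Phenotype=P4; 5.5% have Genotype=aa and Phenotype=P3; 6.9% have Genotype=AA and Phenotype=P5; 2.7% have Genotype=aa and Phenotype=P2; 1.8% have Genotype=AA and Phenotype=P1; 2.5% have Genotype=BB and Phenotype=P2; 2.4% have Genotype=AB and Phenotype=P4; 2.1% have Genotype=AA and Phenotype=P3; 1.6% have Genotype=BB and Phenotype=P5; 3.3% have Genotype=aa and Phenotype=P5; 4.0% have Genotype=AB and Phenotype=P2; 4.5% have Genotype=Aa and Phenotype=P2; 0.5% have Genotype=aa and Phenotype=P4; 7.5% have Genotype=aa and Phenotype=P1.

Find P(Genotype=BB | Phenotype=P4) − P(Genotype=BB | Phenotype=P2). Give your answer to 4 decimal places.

P(Phenotype=P4) = 0.032 + 0.038 + 0.005 + 0.024 + 0.028 = 0.127; P(Genotype=BB | Phenotype=P4) = 0.028/0.127 = 0.22047.
P(Phenotype=P2) = 0.011 + 0.045 + 0.027 + 0.040 + 0.025 = 0.148; P(Genotype=BB | Phenotype=P2) = 0.025/0.148 = 0.16892.
Difference = 0.0516.

0.0516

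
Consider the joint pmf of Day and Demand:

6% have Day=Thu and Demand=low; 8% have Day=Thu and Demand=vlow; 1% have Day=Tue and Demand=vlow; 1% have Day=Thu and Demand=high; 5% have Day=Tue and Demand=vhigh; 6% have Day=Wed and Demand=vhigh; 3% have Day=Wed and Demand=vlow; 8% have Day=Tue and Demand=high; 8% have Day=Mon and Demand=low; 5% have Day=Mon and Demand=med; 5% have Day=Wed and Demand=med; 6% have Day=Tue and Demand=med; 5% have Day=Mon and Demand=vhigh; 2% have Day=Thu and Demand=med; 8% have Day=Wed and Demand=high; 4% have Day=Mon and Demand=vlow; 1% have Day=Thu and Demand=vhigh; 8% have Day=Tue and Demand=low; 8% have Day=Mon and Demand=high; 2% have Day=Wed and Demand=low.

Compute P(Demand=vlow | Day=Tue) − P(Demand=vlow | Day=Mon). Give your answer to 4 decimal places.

P(Day=Tue) = 0.01 + 0.08 + 0.06 + 0.08 + 0.05 = 0.28; P(Demand=vlow | Day=Tue) = 0.01/0.28 = 0.03571.
P(Day=Mon) = 0.04 + 0.08 + 0.05 + 0.08 + 0.05 = 0.30; P(Demand=vlow | Day=Mon) = 0.04/0.30 = 0.13333.
Difference = -0.0976.

-0.0976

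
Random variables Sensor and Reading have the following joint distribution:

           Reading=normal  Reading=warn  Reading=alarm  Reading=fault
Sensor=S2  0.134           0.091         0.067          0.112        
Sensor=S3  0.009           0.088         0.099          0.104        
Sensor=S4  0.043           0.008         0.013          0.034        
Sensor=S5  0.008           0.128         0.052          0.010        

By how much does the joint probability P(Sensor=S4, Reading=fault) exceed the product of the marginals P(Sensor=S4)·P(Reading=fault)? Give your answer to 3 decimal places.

P(Sensor=S4) = 0.043 + 0.008 + 0.013 + 0.034 = 0.098.
P(Reading=fault) = 0.112 + 0.104 + 0.034 + 0.010 = 0.260.
P(Sensor=S4, Reading=fault) − P(Sensor=S4)P(Reading=fault) = 0.034 − 0.098×0.260 = 0.009.

0.009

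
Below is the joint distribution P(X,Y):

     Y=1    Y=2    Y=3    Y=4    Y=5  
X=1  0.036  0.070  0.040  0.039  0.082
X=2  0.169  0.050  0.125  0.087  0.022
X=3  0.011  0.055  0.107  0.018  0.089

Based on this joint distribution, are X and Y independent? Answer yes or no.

no

P(X=2) = 0.453 and P(Y=1) = 0.216, so their product is 0.09785, but P(X=2, Y=1) = 0.169. Since these differ, X and Y are not independent.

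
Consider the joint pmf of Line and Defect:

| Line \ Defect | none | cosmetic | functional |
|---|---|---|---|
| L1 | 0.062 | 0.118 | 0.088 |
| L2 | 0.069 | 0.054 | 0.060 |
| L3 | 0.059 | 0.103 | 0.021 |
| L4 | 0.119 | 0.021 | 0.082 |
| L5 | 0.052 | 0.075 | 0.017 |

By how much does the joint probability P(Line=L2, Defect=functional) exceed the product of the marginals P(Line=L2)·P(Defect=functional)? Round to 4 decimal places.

0.0110

P(Line=L2) = 0.069 + 0.054 + 0.060 = 0.183.
P(Defect=functional) = 0.088 + 0.060 + 0.021 + 0.082 + 0.017 = 0.268.
P(Line=L2, Defect=functional) − P(Line=L2)P(Defect=functional) = 0.060 − 0.183×0.268 = 0.0110.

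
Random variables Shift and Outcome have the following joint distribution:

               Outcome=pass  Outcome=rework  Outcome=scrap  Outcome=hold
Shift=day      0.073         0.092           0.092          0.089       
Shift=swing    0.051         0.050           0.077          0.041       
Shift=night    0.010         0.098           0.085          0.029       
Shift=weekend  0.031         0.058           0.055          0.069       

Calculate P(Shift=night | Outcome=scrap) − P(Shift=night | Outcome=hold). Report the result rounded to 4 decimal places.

0.1479

P(Outcome=scrap) = 0.092 + 0.077 + 0.085 + 0.055 = 0.309; P(Shift=night | Outcome=scrap) = 0.085/0.309 = 0.27508.
P(Outcome=hold) = 0.089 + 0.041 + 0.029 + 0.069 = 0.228; P(Shift=night | Outcome=hold) = 0.029/0.228 = 0.12719.
Difference = 0.1479.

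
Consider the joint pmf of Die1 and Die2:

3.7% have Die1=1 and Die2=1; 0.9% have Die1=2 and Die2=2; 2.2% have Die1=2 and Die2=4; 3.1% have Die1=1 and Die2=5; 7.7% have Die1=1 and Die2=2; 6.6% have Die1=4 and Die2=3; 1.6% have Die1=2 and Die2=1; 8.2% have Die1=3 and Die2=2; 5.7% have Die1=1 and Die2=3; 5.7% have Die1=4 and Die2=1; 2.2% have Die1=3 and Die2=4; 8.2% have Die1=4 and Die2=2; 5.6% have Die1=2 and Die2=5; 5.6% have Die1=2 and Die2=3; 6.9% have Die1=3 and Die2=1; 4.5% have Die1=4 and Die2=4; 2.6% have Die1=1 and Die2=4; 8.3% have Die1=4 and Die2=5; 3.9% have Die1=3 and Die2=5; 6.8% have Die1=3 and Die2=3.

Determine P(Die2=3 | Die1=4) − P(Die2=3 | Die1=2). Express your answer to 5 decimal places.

-0.15400

P(Die1=4) = 0.057 + 0.082 + 0.066 + 0.045 + 0.083 = 0.333; P(Die2=3 | Die1=4) = 0.066/0.333 = 0.198198.
P(Die1=2) = 0.016 + 0.009 + 0.056 + 0.022 + 0.056 = 0.159; P(Die2=3 | Die1=2) = 0.056/0.159 = 0.352201.
Difference = -0.15400.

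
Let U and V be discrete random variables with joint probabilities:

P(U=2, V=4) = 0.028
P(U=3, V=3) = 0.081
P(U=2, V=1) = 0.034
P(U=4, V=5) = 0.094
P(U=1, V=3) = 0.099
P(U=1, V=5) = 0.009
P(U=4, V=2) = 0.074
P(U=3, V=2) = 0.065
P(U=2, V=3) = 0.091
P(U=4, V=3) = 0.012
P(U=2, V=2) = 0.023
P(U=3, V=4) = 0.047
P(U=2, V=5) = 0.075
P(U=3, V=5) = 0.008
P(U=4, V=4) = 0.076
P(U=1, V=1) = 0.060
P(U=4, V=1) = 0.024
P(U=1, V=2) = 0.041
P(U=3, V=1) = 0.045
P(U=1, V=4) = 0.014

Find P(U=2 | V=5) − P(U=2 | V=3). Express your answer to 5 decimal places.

0.08167

P(V=5) = 0.009 + 0.075 + 0.008 + 0.094 = 0.186; P(U=2 | V=5) = 0.075/0.186 = 0.403226.
P(V=3) = 0.099 + 0.091 + 0.081 + 0.012 = 0.283; P(U=2 | V=3) = 0.091/0.283 = 0.321555.
Difference = 0.08167.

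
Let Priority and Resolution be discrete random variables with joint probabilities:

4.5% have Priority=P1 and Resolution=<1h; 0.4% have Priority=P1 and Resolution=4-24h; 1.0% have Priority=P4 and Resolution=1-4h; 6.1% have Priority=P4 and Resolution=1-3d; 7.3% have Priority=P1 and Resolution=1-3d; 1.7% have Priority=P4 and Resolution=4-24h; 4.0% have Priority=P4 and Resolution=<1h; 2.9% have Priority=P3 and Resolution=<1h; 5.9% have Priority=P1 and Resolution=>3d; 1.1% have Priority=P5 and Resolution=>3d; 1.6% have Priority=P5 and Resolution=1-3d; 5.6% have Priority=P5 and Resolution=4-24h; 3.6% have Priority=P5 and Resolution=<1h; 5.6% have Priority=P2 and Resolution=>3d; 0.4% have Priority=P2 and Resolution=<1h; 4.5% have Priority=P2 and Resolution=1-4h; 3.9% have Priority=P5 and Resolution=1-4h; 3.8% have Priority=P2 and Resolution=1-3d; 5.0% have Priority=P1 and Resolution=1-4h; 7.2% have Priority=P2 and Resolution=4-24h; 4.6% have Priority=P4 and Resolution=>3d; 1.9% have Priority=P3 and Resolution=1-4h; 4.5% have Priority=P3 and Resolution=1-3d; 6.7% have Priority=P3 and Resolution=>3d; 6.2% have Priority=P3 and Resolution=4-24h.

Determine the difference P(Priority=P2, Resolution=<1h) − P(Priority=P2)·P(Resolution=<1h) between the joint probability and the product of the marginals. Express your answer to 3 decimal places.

P(Priority=P2) = 0.004 + 0.045 + 0.072 + 0.038 + 0.056 = 0.215.
P(Resolution=<1h) = 0.045 + 0.004 + 0.029 + 0.040 + 0.036 = 0.154.
P(Priority=P2, Resolution=<1h) − P(Priority=P2)P(Resolution=<1h) = 0.004 − 0.215×0.154 = -0.029.

-0.029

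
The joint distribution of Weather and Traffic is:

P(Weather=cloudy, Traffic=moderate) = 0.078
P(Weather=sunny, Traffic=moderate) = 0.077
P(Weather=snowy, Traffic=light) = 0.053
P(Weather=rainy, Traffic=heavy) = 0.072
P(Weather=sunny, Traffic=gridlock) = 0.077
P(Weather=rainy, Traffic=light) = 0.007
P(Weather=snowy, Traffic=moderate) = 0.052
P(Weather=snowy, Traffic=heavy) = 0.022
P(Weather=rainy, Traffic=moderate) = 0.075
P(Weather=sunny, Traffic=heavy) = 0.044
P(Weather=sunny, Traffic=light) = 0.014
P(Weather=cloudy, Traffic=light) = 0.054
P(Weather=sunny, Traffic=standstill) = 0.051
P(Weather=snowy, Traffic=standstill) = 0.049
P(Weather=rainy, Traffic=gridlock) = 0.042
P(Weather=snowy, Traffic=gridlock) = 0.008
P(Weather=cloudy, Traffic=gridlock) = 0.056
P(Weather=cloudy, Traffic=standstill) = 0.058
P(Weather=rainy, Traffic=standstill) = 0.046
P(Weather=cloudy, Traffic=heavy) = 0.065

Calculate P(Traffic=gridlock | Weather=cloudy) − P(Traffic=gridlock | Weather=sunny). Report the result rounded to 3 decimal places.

-0.113

P(Weather=cloudy) = 0.054 + 0.078 + 0.065 + 0.056 + 0.058 = 0.311; P(Traffic=gridlock | Weather=cloudy) = 0.056/0.311 = 0.1801.
P(Weather=sunny) = 0.014 + 0.077 + 0.044 + 0.077 + 0.051 = 0.263; P(Traffic=gridlock | Weather=sunny) = 0.077/0.263 = 0.2928.
Difference = -0.113.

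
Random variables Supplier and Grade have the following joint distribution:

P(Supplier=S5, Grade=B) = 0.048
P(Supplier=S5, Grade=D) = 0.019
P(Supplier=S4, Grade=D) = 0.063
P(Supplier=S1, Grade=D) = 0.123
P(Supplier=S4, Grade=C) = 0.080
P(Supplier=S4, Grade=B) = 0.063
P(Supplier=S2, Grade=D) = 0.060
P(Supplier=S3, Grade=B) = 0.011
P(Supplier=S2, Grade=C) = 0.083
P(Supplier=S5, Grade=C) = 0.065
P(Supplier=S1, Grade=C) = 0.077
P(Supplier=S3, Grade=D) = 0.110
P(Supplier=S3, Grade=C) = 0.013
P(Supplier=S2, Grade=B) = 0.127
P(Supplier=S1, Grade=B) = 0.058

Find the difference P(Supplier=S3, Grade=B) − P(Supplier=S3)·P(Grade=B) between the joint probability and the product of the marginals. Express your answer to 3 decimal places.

P(Supplier=S3) = 0.011 + 0.013 + 0.110 = 0.134.
P(Grade=B) = 0.058 + 0.127 + 0.011 + 0.063 + 0.048 = 0.307.
P(Supplier=S3, Grade=B) − P(Supplier=S3)P(Grade=B) = 0.011 − 0.134×0.307 = -0.030.

-0.030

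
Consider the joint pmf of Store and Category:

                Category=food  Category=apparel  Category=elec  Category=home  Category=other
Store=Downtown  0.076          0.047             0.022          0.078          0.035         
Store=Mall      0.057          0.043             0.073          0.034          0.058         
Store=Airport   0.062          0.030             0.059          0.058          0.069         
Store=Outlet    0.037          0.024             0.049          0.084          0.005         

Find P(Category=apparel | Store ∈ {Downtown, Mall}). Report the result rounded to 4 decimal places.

P(Store=Downtown) = 0.076 + 0.047 + 0.022 + 0.078 + 0.035 = 0.258.
P(Store=Mall) = 0.057 + 0.043 + 0.073 + 0.034 + 0.058 = 0.265.
P(Store ∈ {Downtown, Mall}) = 0.258 + 0.265 = 0.523; P(Category=apparel, Store ∈ {Downtown, Mall}) = 0.047 + 0.043 = 0.090.
P(Category=apparel | Store ∈ {Downtown, Mall}) = 0.090/0.523 = 0.1721.

0.1721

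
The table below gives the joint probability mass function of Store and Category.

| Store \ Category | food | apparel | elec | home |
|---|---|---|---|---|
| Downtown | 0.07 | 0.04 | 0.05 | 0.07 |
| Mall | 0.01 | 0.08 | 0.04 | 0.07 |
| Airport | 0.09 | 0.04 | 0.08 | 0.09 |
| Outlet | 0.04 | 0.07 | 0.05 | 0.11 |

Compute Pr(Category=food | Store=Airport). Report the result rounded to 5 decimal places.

0.30000

P(Store=Airport) = 0.09 + 0.04 + 0.08 + 0.09 = 0.30.
P(Category=food | Store=Airport) = 0.09/0.30 = 0.30000.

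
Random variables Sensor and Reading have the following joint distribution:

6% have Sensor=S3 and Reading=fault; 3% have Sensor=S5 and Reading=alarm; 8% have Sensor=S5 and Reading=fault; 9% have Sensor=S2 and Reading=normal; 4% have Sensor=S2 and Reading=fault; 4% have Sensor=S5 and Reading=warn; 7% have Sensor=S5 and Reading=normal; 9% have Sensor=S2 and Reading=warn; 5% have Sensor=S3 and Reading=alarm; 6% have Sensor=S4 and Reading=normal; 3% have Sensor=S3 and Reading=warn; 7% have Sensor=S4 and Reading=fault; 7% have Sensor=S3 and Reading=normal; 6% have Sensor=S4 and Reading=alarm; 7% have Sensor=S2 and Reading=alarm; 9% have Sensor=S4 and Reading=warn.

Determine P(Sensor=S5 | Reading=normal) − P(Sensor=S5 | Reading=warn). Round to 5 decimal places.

P(Reading=normal) = 0.09 + 0.07 + 0.06 + 0.07 = 0.29; P(Sensor=S5 | Reading=normal) = 0.07/0.29 = 0.241379.
P(Reading=warn) = 0.09 + 0.03 + 0.09 + 0.04 = 0.25; P(Sensor=S5 | Reading=warn) = 0.04/0.25 = 0.160000.
Difference = 0.08138.

0.08138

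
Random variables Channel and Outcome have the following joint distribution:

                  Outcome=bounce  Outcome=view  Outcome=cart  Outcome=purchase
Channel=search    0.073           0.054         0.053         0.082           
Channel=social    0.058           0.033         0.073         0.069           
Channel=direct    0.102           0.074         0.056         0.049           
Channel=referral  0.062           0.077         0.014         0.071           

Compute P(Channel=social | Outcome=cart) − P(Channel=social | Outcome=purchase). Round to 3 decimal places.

0.118

P(Outcome=cart) = 0.053 + 0.073 + 0.056 + 0.014 = 0.196; P(Channel=social | Outcome=cart) = 0.073/0.196 = 0.3724.
P(Outcome=purchase) = 0.082 + 0.069 + 0.049 + 0.071 = 0.271; P(Channel=social | Outcome=purchase) = 0.069/0.271 = 0.2546.
Difference = 0.118.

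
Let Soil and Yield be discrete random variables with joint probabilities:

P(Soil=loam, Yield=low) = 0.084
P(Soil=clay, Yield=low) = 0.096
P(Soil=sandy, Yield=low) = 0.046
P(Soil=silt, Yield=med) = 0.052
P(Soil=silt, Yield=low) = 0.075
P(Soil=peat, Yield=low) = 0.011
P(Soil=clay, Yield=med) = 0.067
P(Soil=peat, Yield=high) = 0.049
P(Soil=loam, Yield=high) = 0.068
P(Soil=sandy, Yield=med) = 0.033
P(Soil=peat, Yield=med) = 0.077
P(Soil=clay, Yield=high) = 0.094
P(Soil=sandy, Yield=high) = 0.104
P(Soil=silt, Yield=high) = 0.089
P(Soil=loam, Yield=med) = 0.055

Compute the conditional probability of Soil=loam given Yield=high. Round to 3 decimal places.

P(Yield=high) = 0.104 + 0.068 + 0.094 + 0.089 + 0.049 = 0.404.
P(Soil=loam | Yield=high) = 0.068/0.404 = 0.168.

0.168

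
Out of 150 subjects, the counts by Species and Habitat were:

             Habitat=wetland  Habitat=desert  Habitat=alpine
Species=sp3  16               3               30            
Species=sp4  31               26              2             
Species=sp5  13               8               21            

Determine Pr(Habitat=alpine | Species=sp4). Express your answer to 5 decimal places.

Total with Species=sp4: 31 + 26 + 2 = 59.
P(Habitat=alpine | Species=sp4) = 2/59 = 0.03390.

0.03390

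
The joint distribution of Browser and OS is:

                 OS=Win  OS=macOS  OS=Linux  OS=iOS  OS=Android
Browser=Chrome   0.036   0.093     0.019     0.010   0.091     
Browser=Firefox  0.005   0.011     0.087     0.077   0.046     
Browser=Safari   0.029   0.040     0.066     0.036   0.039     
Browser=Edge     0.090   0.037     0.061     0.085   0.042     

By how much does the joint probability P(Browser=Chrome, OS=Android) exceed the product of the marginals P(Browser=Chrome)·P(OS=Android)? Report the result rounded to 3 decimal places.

P(Browser=Chrome) = 0.036 + 0.093 + 0.019 + 0.010 + 0.091 = 0.249.
P(OS=Android) = 0.091 + 0.046 + 0.039 + 0.042 = 0.218.
P(Browser=Chrome, OS=Android) − P(Browser=Chrome)P(OS=Android) = 0.091 − 0.249×0.218 = 0.037.

0.037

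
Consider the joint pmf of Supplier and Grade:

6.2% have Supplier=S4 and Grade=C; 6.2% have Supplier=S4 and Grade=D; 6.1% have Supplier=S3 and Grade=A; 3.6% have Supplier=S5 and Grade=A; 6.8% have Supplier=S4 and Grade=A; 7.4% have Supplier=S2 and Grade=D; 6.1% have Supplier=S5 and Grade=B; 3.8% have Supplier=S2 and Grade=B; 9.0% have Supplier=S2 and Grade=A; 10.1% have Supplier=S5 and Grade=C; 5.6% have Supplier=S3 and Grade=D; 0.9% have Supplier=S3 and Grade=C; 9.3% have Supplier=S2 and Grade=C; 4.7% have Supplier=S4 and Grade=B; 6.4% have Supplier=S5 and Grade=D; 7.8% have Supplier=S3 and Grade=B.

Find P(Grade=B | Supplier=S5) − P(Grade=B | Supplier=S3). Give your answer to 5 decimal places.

-0.14953

P(Supplier=S5) = 0.036 + 0.061 + 0.101 + 0.064 = 0.262; P(Grade=B | Supplier=S5) = 0.061/0.262 = 0.232824.
P(Supplier=S3) = 0.061 + 0.078 + 0.009 + 0.056 = 0.204; P(Grade=B | Supplier=S3) = 0.078/0.204 = 0.382353.
Difference = -0.14953.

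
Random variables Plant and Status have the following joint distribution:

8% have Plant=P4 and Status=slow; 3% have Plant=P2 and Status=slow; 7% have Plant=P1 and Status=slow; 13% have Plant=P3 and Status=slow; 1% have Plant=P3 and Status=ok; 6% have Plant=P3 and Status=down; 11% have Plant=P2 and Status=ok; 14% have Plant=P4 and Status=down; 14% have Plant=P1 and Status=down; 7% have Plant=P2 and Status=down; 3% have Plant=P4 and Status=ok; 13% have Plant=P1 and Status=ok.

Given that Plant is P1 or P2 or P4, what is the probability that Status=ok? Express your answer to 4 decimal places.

P(Plant=P1) = 0.13 + 0.07 + 0.14 = 0.34.
P(Plant=P2) = 0.11 + 0.03 + 0.07 = 0.21.
P(Plant=P4) = 0.03 + 0.08 + 0.14 = 0.25.
P(Plant ∈ {P1, P2, P4}) = 0.34 + 0.21 + 0.25 = 0.80; P(Status=ok, Plant ∈ {P1, P2, P4}) = 0.13 + 0.11 + 0.03 = 0.27.
P(Status=ok | Plant ∈ {P1, P2, P4}) = 0.27/0.80 = 0.3375.

0.3375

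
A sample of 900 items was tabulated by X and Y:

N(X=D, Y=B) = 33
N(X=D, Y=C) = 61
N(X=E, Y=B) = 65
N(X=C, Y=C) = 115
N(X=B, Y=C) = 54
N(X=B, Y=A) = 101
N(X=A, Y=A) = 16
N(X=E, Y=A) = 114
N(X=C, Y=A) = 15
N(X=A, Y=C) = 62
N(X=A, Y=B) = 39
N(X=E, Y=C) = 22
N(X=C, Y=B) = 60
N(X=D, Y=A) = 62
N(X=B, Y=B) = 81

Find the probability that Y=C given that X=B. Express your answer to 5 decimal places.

Total with X=B: 101 + 81 + 54 = 236.
P(Y=C | X=B) = 54/236 = 0.22881.

0.22881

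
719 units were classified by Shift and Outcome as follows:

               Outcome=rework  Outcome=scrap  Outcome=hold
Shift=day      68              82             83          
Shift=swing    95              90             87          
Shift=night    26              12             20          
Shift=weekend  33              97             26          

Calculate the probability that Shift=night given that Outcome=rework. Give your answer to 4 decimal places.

0.1171

Total with Outcome=rework: 68 + 95 + 26 + 33 = 222.
P(Shift=night | Outcome=rework) = 26/222 = 0.1171.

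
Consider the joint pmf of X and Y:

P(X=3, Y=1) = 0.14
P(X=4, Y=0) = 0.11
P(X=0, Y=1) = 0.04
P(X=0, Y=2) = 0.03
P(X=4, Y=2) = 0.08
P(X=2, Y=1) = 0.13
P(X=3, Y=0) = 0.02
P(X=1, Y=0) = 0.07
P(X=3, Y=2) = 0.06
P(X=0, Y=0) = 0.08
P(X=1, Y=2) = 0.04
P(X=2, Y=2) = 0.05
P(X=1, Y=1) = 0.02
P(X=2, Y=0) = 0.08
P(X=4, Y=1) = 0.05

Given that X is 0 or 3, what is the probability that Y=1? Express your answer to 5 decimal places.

P(X=0) = 0.08 + 0.04 + 0.03 = 0.15.
P(X=3) = 0.02 + 0.14 + 0.06 = 0.22.
P(X ∈ {0, 3}) = 0.15 + 0.22 = 0.37; P(Y=1, X ∈ {0, 3}) = 0.04 + 0.14 = 0.18.
P(Y=1 | X ∈ {0, 3}) = 0.18/0.37 = 0.48649.

0.48649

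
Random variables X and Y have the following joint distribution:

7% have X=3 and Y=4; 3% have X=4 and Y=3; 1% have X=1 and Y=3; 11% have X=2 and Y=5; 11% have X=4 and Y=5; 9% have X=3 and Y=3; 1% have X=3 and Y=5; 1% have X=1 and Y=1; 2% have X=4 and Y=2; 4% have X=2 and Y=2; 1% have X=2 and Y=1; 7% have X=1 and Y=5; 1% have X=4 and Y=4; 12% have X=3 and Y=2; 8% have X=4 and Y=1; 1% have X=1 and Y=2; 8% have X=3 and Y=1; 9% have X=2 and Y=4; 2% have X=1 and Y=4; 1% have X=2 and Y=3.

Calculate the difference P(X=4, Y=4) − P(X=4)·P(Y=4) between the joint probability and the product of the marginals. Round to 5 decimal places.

-0.03750

P(X=4) = 0.08 + 0.02 + 0.03 + 0.01 + 0.11 = 0.25.
P(Y=4) = 0.02 + 0.09 + 0.07 + 0.01 = 0.19.
P(X=4, Y=4) − P(X=4)P(Y=4) = 0.01 − 0.25×0.19 = -0.03750.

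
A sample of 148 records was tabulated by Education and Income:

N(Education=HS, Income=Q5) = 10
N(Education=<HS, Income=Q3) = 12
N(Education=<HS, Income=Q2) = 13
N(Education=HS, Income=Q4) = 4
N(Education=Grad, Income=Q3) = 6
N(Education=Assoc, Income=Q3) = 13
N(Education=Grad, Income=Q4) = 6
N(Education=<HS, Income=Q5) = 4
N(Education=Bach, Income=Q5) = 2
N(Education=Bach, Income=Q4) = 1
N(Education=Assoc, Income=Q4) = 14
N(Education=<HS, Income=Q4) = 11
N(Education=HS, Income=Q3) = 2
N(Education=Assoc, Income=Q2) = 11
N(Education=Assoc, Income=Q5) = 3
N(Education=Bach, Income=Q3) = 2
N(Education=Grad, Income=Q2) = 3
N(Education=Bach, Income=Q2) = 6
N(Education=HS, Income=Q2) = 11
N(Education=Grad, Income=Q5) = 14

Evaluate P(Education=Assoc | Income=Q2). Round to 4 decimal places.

Total with Income=Q2: 13 + 11 + 11 + 6 + 3 = 44.
P(Education=Assoc | Income=Q2) = 11/44 = 0.2500.

0.2500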